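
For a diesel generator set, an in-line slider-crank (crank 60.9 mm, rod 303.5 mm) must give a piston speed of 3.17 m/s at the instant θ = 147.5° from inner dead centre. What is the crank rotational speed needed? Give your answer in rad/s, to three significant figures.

For an in-line slider-crank, |v_piston| = rω|sinθ|·[1 + r cosθ/√(L² − r² sin²θ)].
With r = 0.0609 m, L = 0.3035 m, θ = 147.5°: the bracketed kinematic factor |dx/dθ| = 0.027151 m.
ω = v/|dx/dθ| = 3.17/0.027151 = 116.75 rad/s.

117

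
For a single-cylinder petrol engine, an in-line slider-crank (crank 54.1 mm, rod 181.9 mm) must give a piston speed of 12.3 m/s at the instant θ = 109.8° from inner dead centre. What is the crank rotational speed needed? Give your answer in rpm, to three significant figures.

For an in-line slider-crank, |v_piston| = rω|sinθ|·[1 + r cosθ/√(L² − r² sin²θ)].
With r = 0.0541 m, L = 0.1819 m, θ = 109.8°: the bracketed kinematic factor |dx/dθ| = 0.04556 m.
ω = v/|dx/dθ| = 12.3/0.04556 = 269.97 rad/s.
N = 60ω/(2π) = 2578.1 rpm.

2580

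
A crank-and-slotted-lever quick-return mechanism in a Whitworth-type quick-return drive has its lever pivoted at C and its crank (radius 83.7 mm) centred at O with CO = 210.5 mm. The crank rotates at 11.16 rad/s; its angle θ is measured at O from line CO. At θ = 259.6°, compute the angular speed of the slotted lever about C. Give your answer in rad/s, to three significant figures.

ω = 11.16 rad/s
Crank pin A relative to C: A = (d + r cosθ, r sinθ); lever angle φ = atan2(r sinθ, d + r cosθ).
Differentiating tanφ: φ̇ = rω(d cosθ + r)/(d² + r² + 2dr cosθ).
d² + r² + 2dr cosθ = |CA|² = 0.0449549 m²;  d cosθ + r = +0.045701 m.
|ω_lever| = |0.0837·11.16·+0.045701| / 0.0449549 = 0.94959 rad/s.

0.950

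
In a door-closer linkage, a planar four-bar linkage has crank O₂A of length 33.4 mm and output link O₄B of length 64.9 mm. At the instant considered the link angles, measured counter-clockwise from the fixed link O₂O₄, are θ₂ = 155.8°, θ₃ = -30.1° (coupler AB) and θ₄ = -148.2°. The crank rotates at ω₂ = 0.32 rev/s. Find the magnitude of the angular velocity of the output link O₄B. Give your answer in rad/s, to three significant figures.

ω₂ = 2.011 rad/s (from 0.32 rev/s).
Differentiating the loop-closure r₂e^{iθ₂}+r₃e^{iθ₃}=r₁+r₄e^{iθ₄} gives r₂ω₂e^{iθ₂}+r₃ω₃e^{iθ₃}=r₄ω₄e^{iθ₄}.
Eliminating the other unknown: ω₄ = r₂ω₂ sin(θ₂−θ₃) / [r₄ sin(θ₄−θ₃)].
Numerator sine = -0.10279; denominator sine = -0.88213.
Result = 0.0334·2.011·(-0.10279) / (0.0649·(-0.88213)) = +0.12058 rad/s; magnitude 0.12058 rad/s.

0.121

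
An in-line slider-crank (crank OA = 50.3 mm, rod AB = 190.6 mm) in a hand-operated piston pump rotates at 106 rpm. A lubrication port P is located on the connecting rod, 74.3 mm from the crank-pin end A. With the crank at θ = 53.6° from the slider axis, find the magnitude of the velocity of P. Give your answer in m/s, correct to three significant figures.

ω = 11.1 rad/s.  Crank-pin speed |V_A| = rω = 0.55834 m/s, perpendicular to OA.
Rod angle: sinφ = −(r/L) sinθ ⇒ φ = -12.264°; ω_rod = −rω cosθ/√(L²−r²sin²θ) = -1.779 rad/s.
V_P = V_A + ω_rod × AP, with AP = 0.0743 m along the rod.
Components: V_Px = −rω sinθ − a·ω_rod·sinφ = -0.47748 m/s;  V_Py = rω cosθ + a·ω_rod·cosφ = +0.20217 m/s.
|V_P| = √(V_Px² + V_Py²) = 0.51852 m/s.

0.519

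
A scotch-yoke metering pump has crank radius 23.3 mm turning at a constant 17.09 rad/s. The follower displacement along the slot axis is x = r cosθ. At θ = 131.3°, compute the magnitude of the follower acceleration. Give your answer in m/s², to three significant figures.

4.49

ω = 17.09 rad/s
x = r cosθ ⇒ ẍ = −rω² cosθ (ω constant).
|a| = rω²|cosθ| = 0.0233·(17.09)²·|cos 131.3°| = 4.4914 m/s².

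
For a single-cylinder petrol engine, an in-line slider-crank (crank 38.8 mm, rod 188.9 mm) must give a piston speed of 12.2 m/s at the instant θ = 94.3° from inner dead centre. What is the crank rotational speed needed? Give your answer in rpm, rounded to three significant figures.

3060

For an in-line slider-crank, |v_piston| = rω|sinθ|·[1 + r cosθ/√(L² − r² sin²θ)].
With r = 0.0388 m, L = 0.1889 m, θ = 94.3°: the bracketed kinematic factor |dx/dθ| = 0.038082 m.
ω = v/|dx/dθ| = 12.2/0.038082 = 320.36 rad/s.
N = 60ω/(2π) = 3059.2 rpm.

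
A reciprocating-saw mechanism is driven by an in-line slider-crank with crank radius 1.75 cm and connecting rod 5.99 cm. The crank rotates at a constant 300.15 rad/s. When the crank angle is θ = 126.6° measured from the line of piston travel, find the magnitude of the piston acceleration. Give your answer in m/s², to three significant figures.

ω = 300.1 rad/s
x(θ) = r cosθ + √(L² − r² sin²θ); with ω constant, a = ω²·d²x/dθ².
d²x/dθ² = −r cosθ − r²(cos2θ)/√u − r⁴ sin²2θ/(4u^{3/2}),  u = L² − r² sin²θ = 0.00339063 m².
Substituting r = 0.0175 m, L = 0.0599 m, θ = 126.6°: d²x/dθ² = +0.011845 m.
a = ω²·d²x/dθ² = (300.1)²·(+0.011845) = +1067.1 m/s²;  |a| = 1067.1 m/s².

1070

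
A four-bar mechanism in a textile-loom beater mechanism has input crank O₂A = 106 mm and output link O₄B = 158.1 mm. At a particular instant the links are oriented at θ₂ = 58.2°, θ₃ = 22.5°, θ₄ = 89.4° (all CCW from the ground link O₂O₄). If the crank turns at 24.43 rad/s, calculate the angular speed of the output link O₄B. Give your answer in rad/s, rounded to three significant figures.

10.4

ω₂ = 24.43 rad/s
Differentiating the loop-closure r₂e^{iθ₂}+r₃e^{iθ₃}=r₁+r₄e^{iθ₄} gives r₂ω₂e^{iθ₂}+r₃ω₃e^{iθ₃}=r₄ω₄e^{iθ₄}.
Eliminating the other unknown: ω₄ = r₂ω₂ sin(θ₂−θ₃) / [r₄ sin(θ₄−θ₃)].
Numerator sine = +0.58354; denominator sine = +0.91982.
Result = 0.106·24.43·(+0.58354) / (0.1581·(+0.91982)) = +10.391 rad/s; magnitude 10.391 rad/s.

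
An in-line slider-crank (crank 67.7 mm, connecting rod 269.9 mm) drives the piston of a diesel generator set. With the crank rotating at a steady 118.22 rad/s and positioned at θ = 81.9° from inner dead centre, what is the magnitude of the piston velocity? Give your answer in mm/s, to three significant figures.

ω = 118.2 rad/s
For an in-line slider-crank, x = r cosθ + √(L² − r² sin²θ), so v = −rω sinθ·[1 + r cosθ/√(L² − r² sin²θ)].
With r = 0.0677 m, L = 0.2699 m, θ = 81.9°: √(L² − r² sin²θ) = 0.26145 m.
v = −0.0677·118.2·0.99002·[1 + 0.0677·0.14090/0.26145] = -8.2127 m/s.
|v| = 8.2127 m/s = 8212.7 mm/s.

8210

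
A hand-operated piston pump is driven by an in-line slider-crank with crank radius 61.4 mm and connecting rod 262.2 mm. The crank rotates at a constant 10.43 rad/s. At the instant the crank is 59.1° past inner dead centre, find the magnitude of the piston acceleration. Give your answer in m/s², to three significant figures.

2.69

ω = 10.43 rad/s
x(θ) = r cosθ + √(L² − r² sin²θ); with ω constant, a = ω²·d²x/dθ².
d²x/dθ² = −r cosθ − r²(cos2θ)/√u − r⁴ sin²2θ/(4u^{3/2}),  u = L² − r² sin²θ = 0.0659731 m².
Substituting r = 0.0614 m, L = 0.2622 m, θ = 59.1°: d²x/dθ² = -0.024758 m.
a = ω²·d²x/dθ² = (10.43)²·(-0.024758) = -2.6933 m/s²;  |a| = 2.6933 m/s².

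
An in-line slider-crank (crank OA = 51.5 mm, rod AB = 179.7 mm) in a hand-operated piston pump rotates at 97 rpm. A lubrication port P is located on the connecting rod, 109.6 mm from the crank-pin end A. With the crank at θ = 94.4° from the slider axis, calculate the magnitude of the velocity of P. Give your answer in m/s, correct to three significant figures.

0.515

ω = 10.16 rad/s.  Crank-pin speed |V_A| = rω = 0.52313 m/s, perpendicular to OA.
Rod angle: sinφ = −(r/L) sinθ ⇒ φ = -16.603°; ω_rod = −rω cosθ/√(L²−r²sin²θ) = +0.23305 rad/s.
V_P = V_A + ω_rod × AP, with AP = 0.1096 m along the rod.
Components: V_Px = −rω sinθ − a·ω_rod·sinφ = -0.51429 m/s;  V_Py = rω cosθ + a·ω_rod·cosφ = -0.015656 m/s.
|V_P| = √(V_Px² + V_Py²) = 0.51453 m/s.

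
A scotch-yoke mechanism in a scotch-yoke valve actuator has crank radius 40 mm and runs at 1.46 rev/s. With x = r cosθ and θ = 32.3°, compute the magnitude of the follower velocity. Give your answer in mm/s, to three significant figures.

196

ω = 9.173 rad/s (from 1.46 rev/s).
x = r cosθ ⇒ ẋ = −rω sinθ.
|v| = rω|sinθ| = 0.04·9.173·|sin 32.3°| = 0.19607 m/s = 196.07 mm/s.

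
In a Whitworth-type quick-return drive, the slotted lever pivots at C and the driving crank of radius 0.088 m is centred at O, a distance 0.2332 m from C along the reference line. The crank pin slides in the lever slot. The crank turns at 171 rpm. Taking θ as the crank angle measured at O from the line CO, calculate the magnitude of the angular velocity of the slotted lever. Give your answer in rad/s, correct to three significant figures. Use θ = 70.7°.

ω = 17.91 rad/s (from 171 rpm).
Crank pin A relative to C: A = (d + r cosθ, r sinθ); lever angle φ = atan2(r sinθ, d + r cosθ).
Differentiating tanφ: φ̇ = rω(d cosθ + r)/(d² + r² + 2dr cosθ).
d² + r² + 2dr cosθ = |CA|² = 0.0756916 m²;  d cosθ + r = +0.16508 m.
|ω_lever| = |0.088·17.91·+0.16508| / 0.0756916 = 3.4367 rad/s.

3.44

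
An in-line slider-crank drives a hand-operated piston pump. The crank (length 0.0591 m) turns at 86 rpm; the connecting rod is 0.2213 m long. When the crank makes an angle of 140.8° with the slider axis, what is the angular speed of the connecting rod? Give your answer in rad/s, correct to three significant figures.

ω = 9.006 rad/s (converted from 86 rpm).
The rod makes angle φ with the slider axis where L sinφ = r sinθ; differentiating, L cosφ·φ̇ = r ω cosθ.
L cosφ = √(L² − r² sin²θ) = 0.21812 m.
|ω_rod| = r ω |cosθ| / √(L² − r² sin²θ) = 0.0591·9.006·0.77494/0.21812 = 1.8909 rad/s.

1.89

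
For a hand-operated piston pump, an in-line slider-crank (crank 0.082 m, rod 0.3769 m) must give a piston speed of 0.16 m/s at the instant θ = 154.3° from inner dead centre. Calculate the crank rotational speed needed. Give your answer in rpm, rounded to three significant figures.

For an in-line slider-crank, |v_piston| = rω|sinθ|·[1 + r cosθ/√(L² − r² sin²θ)].
With r = 0.082 m, L = 0.3769 m, θ = 154.3°: the bracketed kinematic factor |dx/dθ| = 0.028558 m.
ω = v/|dx/dθ| = 0.16/0.028558 = 5.6027 rad/s.
N = 60ω/(2π) = 53.502 rpm.

53.5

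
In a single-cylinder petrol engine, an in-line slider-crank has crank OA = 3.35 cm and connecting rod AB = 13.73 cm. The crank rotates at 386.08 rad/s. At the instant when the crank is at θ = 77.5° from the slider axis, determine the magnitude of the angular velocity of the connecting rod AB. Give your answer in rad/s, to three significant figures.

21.0

ω = 386.1 rad/s
The rod makes angle φ with the slider axis where L sinφ = r sinθ; differentiating, L cosφ·φ̇ = r ω cosθ.
L cosφ = √(L² − r² sin²θ) = 0.13335 m.
|ω_rod| = r ω |cosθ| / √(L² − r² sin²θ) = 0.0335·386.1·0.21644/0.13335 = 20.993 rad/s.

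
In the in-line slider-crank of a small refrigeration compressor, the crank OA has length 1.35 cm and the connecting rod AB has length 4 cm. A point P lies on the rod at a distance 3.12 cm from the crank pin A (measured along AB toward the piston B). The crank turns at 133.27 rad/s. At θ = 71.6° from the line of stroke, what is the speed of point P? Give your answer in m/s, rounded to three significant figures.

1.86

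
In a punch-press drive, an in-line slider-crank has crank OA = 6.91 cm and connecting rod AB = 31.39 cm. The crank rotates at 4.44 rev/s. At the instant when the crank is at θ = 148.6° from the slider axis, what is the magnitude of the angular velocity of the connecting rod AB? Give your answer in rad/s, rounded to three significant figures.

5.28

ω = 27.9 rad/s (converted from 4.44 rev/s).
The rod makes angle φ with the slider axis where L sinφ = r sinθ; differentiating, L cosφ·φ̇ = r ω cosθ.
L cosφ = √(L² − r² sin²θ) = 0.31183 m.
|ω_rod| = r ω |cosθ| / √(L² − r² sin²θ) = 0.0691·27.9·0.85355/0.31183 = 5.2766 rad/s.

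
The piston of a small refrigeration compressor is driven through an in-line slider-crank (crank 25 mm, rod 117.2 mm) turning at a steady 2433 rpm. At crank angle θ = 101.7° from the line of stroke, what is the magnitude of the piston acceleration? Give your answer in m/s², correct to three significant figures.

653

ω = 2π·2433/60 = 254.8 rad/s
x(θ) = r cosθ + √(L² − r² sin²θ); with ω constant, a = ω²·d²x/dθ².
d²x/dθ² = −r cosθ − r²(cos2θ)/√u − r⁴ sin²2θ/(4u^{3/2}),  u = L² − r² sin²θ = 0.0131365 m².
Substituting r = 0.025 m, L = 0.1172 m, θ = 101.7°: d²x/dθ² = +0.010064 m.
a = ω²·d²x/dθ² = (254.8)²·(+0.010064) = +653.3 m/s²;  |a| = 653.3 m/s².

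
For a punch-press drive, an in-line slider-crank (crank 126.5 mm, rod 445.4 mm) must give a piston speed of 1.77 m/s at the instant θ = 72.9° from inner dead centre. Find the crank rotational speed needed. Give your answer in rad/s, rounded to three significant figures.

13.5

For an in-line slider-crank, |v_piston| = rω|sinθ|·[1 + r cosθ/√(L² − r² sin²θ)].
With r = 0.1265 m, L = 0.4454 m, θ = 72.9°: the bracketed kinematic factor |dx/dθ| = 0.1314 m.
ω = v/|dx/dθ| = 1.77/0.1314 = 13.47 rad/s.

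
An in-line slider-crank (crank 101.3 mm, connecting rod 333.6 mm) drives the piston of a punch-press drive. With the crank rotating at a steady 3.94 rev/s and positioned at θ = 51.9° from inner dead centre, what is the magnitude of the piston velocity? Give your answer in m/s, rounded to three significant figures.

ω = 2π·3.94 = 24.76 rad/s
For an in-line slider-crank, x = r cosθ + √(L² − r² sin²θ), so v = −rω sinθ·[1 + r cosθ/√(L² − r² sin²θ)].
With r = 0.1013 m, L = 0.3336 m, θ = 51.9°: √(L² − r² sin²θ) = 0.32394 m.
v = −0.1013·24.76·0.78694·[1 + 0.1013·0.61704/0.32394] = -2.3542 m/s.
|v| = 2.3542 m/s.

2.35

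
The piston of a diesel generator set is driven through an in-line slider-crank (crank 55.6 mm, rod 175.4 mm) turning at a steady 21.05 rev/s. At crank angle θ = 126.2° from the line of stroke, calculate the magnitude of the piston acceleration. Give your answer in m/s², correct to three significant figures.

663

ω = 2π·21.1 = 132.3 rad/s
x(θ) = r cosθ + √(L² − r² sin²θ); with ω constant, a = ω²·d²x/dθ².
d²x/dθ² = −r cosθ − r²(cos2θ)/√u − r⁴ sin²2θ/(4u^{3/2}),  u = L² − r² sin²θ = 0.0287521 m².
Substituting r = 0.0556 m, L = 0.1754 m, θ = 126.2°: d²x/dθ² = +0.037905 m.
a = ω²·d²x/dθ² = (132.3)²·(+0.037905) = +663.07 m/s²;  |a| = 663.07 m/s².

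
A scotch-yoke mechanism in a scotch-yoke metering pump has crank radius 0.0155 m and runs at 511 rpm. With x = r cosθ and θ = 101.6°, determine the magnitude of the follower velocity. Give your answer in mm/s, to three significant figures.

ω = 53.51 rad/s (from 511 rpm).
x = r cosθ ⇒ ẋ = −rω sinθ.
|v| = rω|sinθ| = 0.0155·53.51·|sin 101.6°| = 0.81249 m/s = 812.49 mm/s.

812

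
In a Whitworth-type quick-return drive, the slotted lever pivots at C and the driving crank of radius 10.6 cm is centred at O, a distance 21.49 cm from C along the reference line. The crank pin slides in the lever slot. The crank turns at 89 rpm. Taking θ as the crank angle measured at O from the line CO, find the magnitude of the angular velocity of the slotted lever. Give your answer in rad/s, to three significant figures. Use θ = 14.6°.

3.06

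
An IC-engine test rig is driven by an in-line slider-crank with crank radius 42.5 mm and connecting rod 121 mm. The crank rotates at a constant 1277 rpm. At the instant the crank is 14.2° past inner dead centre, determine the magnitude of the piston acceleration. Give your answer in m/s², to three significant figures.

974

ω = 2π·1277/60 = 133.7 rad/s
x(θ) = r cosθ + √(L² − r² sin²θ); with ω constant, a = ω²·d²x/dθ².
d²x/dθ² = −r cosθ − r²(cos2θ)/√u − r⁴ sin²2θ/(4u^{3/2}),  u = L² − r² sin²θ = 0.0145323 m².
Substituting r = 0.0425 m, L = 0.121 m, θ = 14.2°: d²x/dθ² = -0.054487 m.
a = ω²·d²x/dθ² = (133.7)²·(-0.054487) = -974.39 m/s²;  |a| = 974.39 m/s².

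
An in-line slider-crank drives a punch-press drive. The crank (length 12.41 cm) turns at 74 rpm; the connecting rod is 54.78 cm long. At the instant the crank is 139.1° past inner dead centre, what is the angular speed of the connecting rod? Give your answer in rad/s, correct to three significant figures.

ω = 7.749 rad/s (converted from 74 rpm).
The rod makes angle φ with the slider axis where L sinφ = r sinθ; differentiating, L cosφ·φ̇ = r ω cosθ.
L cosφ = √(L² − r² sin²θ) = 0.54174 m.
|ω_rod| = r ω |cosθ| / √(L² − r² sin²θ) = 0.1241·7.749·0.75585/0.54174 = 1.3418 rad/s.

1.34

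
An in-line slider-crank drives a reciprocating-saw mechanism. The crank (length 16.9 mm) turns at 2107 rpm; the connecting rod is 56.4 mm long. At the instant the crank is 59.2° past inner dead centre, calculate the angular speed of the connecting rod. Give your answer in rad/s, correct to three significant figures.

ω = 220.6 rad/s (converted from 2107 rpm).
The rod makes angle φ with the slider axis where L sinφ = r sinθ; differentiating, L cosφ·φ̇ = r ω cosθ.
L cosφ = √(L² − r² sin²θ) = 0.0545 m.
|ω_rod| = r ω |cosθ| / √(L² − r² sin²θ) = 0.0169·220.6·0.51204/0.0545 = 35.034 rad/s.

35.0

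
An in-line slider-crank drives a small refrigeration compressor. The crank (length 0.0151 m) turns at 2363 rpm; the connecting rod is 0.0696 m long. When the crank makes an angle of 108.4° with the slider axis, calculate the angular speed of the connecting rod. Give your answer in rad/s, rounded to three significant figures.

ω = 247.5 rad/s (converted from 2363 rpm).
The rod makes angle φ with the slider axis where L sinφ = r sinθ; differentiating, L cosφ·φ̇ = r ω cosθ.
L cosφ = √(L² − r² sin²θ) = 0.068109 m.
|ω_rod| = r ω |cosθ| / √(L² − r² sin²θ) = 0.0151·247.5·0.31565/0.068109 = 17.317 rad/s.

17.3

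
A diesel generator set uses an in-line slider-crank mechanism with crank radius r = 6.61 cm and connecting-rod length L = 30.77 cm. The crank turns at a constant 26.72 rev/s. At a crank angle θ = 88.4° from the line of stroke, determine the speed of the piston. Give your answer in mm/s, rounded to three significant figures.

11200

ω = 2π·26.7 = 167.9 rad/s
For an in-line slider-crank, x = r cosθ + √(L² − r² sin²θ), so v = −rω sinθ·[1 + r cosθ/√(L² − r² sin²θ)].
With r = 0.0661 m, L = 0.3077 m, θ = 88.4°: √(L² − r² sin²θ) = 0.30052 m.
v = −0.0661·167.9·0.99961·[1 + 0.0661·0.02792/0.30052] = -11.161 m/s.
|v| = 11.161 m/s = 11161 mm/s.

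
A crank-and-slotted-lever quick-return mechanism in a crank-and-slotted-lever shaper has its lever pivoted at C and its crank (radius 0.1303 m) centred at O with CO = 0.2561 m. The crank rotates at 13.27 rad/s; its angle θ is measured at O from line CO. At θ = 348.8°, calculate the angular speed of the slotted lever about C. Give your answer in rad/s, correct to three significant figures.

ω = 13.27 rad/s
Crank pin A relative to C: A = (d + r cosθ, r sinθ); lever angle φ = atan2(r sinθ, d + r cosθ).
Differentiating tanφ: φ̇ = rω(d cosθ + r)/(d² + r² + 2dr cosθ).
d² + r² + 2dr cosθ = |CA|² = 0.148034 m²;  d cosθ + r = +0.38152 m.
|ω_lever| = |0.1303·13.27·+0.38152| / 0.148034 = 4.4563 rad/s.

4.46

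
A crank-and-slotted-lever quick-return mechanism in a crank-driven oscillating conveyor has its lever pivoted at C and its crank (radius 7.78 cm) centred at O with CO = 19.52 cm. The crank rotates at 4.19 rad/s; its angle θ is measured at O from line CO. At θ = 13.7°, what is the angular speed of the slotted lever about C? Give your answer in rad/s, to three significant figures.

ω = 4.19 rad/s
Crank pin A relative to C: A = (d + r cosθ, r sinθ); lever angle φ = atan2(r sinθ, d + r cosθ).
Differentiating tanφ: φ̇ = rω(d cosθ + r)/(d² + r² + 2dr cosθ).
d² + r² + 2dr cosθ = |CA|² = 0.0736649 m²;  d cosθ + r = +0.26745 m.
|ω_lever| = |0.0778·4.19·+0.26745| / 0.0736649 = 1.1835 rad/s.

1.18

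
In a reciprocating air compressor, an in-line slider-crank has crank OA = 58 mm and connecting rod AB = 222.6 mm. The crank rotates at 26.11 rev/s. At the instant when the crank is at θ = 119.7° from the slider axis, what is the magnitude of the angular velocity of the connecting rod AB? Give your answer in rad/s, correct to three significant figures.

21.7

ω = 164.1 rad/s (converted from 26.11 rev/s).
The rod makes angle φ with the slider axis where L sinφ = r sinθ; differentiating, L cosφ·φ̇ = r ω cosθ.
L cosφ = √(L² − r² sin²θ) = 0.21682 m.
|ω_rod| = r ω |cosθ| / √(L² − r² sin²θ) = 0.058·164.1·0.49546/0.21682 = 21.743 rad/s.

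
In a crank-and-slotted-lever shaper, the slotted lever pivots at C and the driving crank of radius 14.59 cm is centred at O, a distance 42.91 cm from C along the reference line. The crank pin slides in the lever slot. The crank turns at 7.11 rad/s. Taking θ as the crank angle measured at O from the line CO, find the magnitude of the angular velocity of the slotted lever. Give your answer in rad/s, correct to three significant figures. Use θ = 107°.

0.126

ω = 7.11 rad/s
Crank pin A relative to C: A = (d + r cosθ, r sinθ); lever angle φ = atan2(r sinθ, d + r cosθ).
Differentiating tanφ: φ̇ = rω(d cosθ + r)/(d² + r² + 2dr cosθ).
d² + r² + 2dr cosθ = |CA|² = 0.168805 m²;  d cosθ + r = +0.020443 m.
|ω_lever| = |0.1459·7.11·+0.020443| / 0.168805 = 0.12563 rad/s.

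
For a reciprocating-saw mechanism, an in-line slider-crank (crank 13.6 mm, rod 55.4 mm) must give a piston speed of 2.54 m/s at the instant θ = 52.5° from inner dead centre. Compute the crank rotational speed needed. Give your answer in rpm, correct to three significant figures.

For an in-line slider-crank, |v_piston| = rω|sinθ|·[1 + r cosθ/√(L² − r² sin²θ)].
With r = 0.0136 m, L = 0.0554 m, θ = 52.5°: the bracketed kinematic factor |dx/dθ| = 0.012434 m.
ω = v/|dx/dθ| = 2.54/0.012434 = 204.29 rad/s.
N = 60ω/(2π) = 1950.8 rpm.

1950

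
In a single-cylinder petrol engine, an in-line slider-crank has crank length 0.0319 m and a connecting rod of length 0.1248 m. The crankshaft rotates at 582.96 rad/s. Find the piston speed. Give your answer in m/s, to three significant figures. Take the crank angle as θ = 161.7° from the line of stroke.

4.42

ω = 583 rad/s
For an in-line slider-crank, x = r cosθ + √(L² − r² sin²θ), so v = −rω sinθ·[1 + r cosθ/√(L² − r² sin²θ)].
With r = 0.0319 m, L = 0.1248 m, θ = 161.7°: √(L² − r² sin²θ) = 0.1244 m.
v = −0.0319·583·0.31399·[1 + 0.0319·-0.94943/0.1244] = -4.4175 m/s.
|v| = 4.4175 m/s.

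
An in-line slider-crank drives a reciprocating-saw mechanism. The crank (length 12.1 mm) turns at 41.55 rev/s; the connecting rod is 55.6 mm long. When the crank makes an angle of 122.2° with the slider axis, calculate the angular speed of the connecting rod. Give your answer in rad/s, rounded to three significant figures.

30.8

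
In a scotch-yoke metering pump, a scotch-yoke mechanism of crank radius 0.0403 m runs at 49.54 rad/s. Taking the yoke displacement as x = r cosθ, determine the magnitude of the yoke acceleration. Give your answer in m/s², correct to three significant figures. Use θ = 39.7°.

ω = 49.54 rad/s
x = r cosθ ⇒ ẍ = −rω² cosθ (ω constant).
|a| = rω²|cosθ| = 0.0403·(49.54)²·|cos 39.7°| = 76.097 m/s².

76.1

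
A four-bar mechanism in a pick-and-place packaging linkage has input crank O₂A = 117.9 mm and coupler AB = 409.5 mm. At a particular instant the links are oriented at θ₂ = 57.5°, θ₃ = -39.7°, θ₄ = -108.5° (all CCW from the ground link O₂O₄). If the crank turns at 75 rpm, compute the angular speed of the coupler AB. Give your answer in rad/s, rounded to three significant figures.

ω₂ = 7.854 rad/s (from 75 rpm).
Differentiating the loop-closure r₂e^{iθ₂}+r₃e^{iθ₃}=r₁+r₄e^{iθ₄} gives r₂ω₂e^{iθ₂}+r₃ω₃e^{iθ₃}=r₄ω₄e^{iθ₄}.
Eliminating the other unknown: ω₃ = r₂ω₂ sin(θ₄−θ₂) / [r₃ sin(θ₃−θ₄)].
Numerator sine = -0.24192; denominator sine = +0.93232.
Result = 0.1179·7.854·(-0.24192) / (0.4095·(+0.93232)) = -0.58676 rad/s; magnitude 0.58676 rad/s.

0.587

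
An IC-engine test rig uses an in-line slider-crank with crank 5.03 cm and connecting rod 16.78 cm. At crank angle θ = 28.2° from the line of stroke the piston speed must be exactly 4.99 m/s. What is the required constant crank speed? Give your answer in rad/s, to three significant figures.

166

For an in-line slider-crank, |v_piston| = rω|sinθ|·[1 + r cosθ/√(L² − r² sin²θ)].
With r = 0.0503 m, L = 0.1678 m, θ = 28.2°: the bracketed kinematic factor |dx/dθ| = 0.030113 m.
ω = v/|dx/dθ| = 4.99/0.030113 = 165.71 rad/s.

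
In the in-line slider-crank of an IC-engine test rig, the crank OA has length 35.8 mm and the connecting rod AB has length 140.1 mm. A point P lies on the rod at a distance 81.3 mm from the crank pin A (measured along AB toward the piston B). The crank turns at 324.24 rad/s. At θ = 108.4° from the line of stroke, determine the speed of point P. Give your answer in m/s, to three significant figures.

10.6

ω = 324.2 rad/s.  Crank-pin speed |V_A| = rω = 11.608 m/s, perpendicular to OA.
Rod angle: sinφ = −(r/L) sinθ ⇒ φ = -14.032°; ω_rod = −rω cosθ/√(L²−r²sin²θ) = +26.957 rad/s.
V_P = V_A + ω_rod × AP, with AP = 0.0813 m along the rod.
Components: V_Px = −rω sinθ − a·ω_rod·sinφ = -10.483 m/s;  V_Py = rω cosθ + a·ω_rod·cosφ = -1.5378 m/s.
|V_P| = √(V_Px² + V_Py²) = 10.595 m/s.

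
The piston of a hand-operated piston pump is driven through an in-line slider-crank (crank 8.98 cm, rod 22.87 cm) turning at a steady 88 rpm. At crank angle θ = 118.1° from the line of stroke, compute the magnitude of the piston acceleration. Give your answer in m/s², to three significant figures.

ω = 2π·88/60 = 9.215 rad/s
x(θ) = r cosθ + √(L² − r² sin²θ); with ω constant, a = ω²·d²x/dθ².
d²x/dθ² = −r cosθ − r²(cos2θ)/√u − r⁴ sin²2θ/(4u^{3/2}),  u = L² − r² sin²θ = 0.0460287 m².
Substituting r = 0.0898 m, L = 0.2287 m, θ = 118.1°: d²x/dθ² = +0.06207 m.
a = ω²·d²x/dθ² = (9.215)²·(+0.06207) = +5.2711 m/s²;  |a| = 5.2711 m/s².

5.27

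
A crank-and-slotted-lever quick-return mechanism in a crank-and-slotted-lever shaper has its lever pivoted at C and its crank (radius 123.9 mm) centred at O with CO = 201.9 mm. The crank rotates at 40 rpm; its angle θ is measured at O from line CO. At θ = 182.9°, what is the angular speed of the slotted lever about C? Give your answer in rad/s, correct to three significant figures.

ω = 4.189 rad/s (from 40 rpm).
Crank pin A relative to C: A = (d + r cosθ, r sinθ); lever angle φ = atan2(r sinθ, d + r cosθ).
Differentiating tanφ: φ̇ = rω(d cosθ + r)/(d² + r² + 2dr cosθ).
d² + r² + 2dr cosθ = |CA|² = 0.00614807 m²;  d cosθ + r = -0.077741 m.
|ω_lever| = |0.1239·4.189·-0.077741| / 0.00614807 = 6.5626 rad/s.

6.56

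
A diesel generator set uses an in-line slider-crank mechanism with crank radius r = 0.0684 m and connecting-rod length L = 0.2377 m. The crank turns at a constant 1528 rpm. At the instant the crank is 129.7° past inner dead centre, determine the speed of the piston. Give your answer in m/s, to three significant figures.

6.83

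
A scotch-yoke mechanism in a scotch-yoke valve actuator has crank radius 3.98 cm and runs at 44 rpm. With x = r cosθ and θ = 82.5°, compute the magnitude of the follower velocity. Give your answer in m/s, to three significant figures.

0.182

ω = 4.608 rad/s (from 44 rpm).
x = r cosθ ⇒ ẋ = −rω sinθ.
|v| = rω|sinθ| = 0.0398·4.608·|sin 82.5°| = 0.18182 m/s.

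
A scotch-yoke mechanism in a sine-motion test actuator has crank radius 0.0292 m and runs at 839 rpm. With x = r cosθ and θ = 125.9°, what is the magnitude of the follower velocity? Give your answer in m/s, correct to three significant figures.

2.08

ω = 87.86 rad/s (from 839 rpm).
x = r cosθ ⇒ ẋ = −rω sinθ.
|v| = rω|sinθ| = 0.0292·87.86·|sin 125.9°| = 2.0782 m/s.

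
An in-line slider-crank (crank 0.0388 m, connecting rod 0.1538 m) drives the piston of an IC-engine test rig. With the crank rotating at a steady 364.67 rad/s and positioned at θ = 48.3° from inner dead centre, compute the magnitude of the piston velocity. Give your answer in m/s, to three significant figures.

ω = 364.7 rad/s
For an in-line slider-crank, x = r cosθ + √(L² − r² sin²θ), so v = −rω sinθ·[1 + r cosθ/√(L² − r² sin²θ)].
With r = 0.0388 m, L = 0.1538 m, θ = 48.3°: √(L² − r² sin²θ) = 0.15105 m.
v = −0.0388·364.7·0.74664·[1 + 0.0388·0.66523/0.15105] = -12.37 m/s.
|v| = 12.37 m/s.

12.4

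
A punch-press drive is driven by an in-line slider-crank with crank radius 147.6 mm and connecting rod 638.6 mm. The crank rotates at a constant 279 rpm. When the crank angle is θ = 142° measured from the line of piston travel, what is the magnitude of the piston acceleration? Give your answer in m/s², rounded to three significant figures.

91.8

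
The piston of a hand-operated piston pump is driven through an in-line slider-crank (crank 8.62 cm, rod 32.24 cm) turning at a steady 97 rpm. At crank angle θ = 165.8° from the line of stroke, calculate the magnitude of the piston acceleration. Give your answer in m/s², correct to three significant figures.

ω = 2π·97/60 = 10.16 rad/s
x(θ) = r cosθ + √(L² − r² sin²θ); with ω constant, a = ω²·d²x/dθ².
d²x/dθ² = −r cosθ − r²(cos2θ)/√u − r⁴ sin²2θ/(4u^{3/2}),  u = L² − r² sin²θ = 0.103495 m².
Substituting r = 0.0862 m, L = 0.3224 m, θ = 165.8°: d²x/dθ² = +0.063155 m.
a = ω²·d²x/dθ² = (10.16)²·(+0.063155) = +6.5164 m/s²;  |a| = 6.5164 m/s².

6.52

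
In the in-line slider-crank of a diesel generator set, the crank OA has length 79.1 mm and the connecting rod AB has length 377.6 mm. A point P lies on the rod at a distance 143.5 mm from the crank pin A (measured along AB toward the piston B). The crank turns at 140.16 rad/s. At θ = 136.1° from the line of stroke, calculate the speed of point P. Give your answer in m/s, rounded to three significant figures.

8.77

ω = 140.2 rad/s.  Crank-pin speed |V_A| = rω = 11.087 m/s, perpendicular to OA.
Rod angle: sinφ = −(r/L) sinθ ⇒ φ = -8.352°; ω_rod = −rω cosθ/√(L²−r²sin²θ) = +21.383 rad/s.
V_P = V_A + ω_rod × AP, with AP = 0.1435 m along the rod.
Components: V_Px = −rω sinθ − a·ω_rod·sinφ = -7.2418 m/s;  V_Py = rω cosθ + a·ω_rod·cosφ = -4.9526 m/s.
|V_P| = √(V_Px² + V_Py²) = 8.7734 m/s.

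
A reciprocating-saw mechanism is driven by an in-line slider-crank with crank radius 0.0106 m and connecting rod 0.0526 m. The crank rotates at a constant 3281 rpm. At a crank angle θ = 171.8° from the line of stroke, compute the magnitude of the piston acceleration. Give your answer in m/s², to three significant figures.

ω = 2π·3281/60 = 343.6 rad/s
x(θ) = r cosθ + √(L² − r² sin²θ); with ω constant, a = ω²·d²x/dθ².
d²x/dθ² = −r cosθ − r²(cos2θ)/√u − r⁴ sin²2θ/(4u^{3/2}),  u = L² − r² sin²θ = 0.00276447 m².
Substituting r = 0.0106 m, L = 0.0526 m, θ = 171.8°: d²x/dθ² = +0.0084398 m.
a = ω²·d²x/dθ² = (343.6)²·(+0.0084398) = +996.33 m/s²;  |a| = 996.33 m/s².

996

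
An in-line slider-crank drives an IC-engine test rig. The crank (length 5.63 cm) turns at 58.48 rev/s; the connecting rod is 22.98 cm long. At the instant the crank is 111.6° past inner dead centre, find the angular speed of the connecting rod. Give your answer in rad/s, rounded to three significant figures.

ω = 367.4 rad/s (converted from 58.48 rev/s).
The rod makes angle φ with the slider axis where L sinφ = r sinθ; differentiating, L cosφ·φ̇ = r ω cosθ.
L cosφ = √(L² − r² sin²θ) = 0.22376 m.
|ω_rod| = r ω |cosθ| / √(L² − r² sin²θ) = 0.0563·367.4·0.36812/0.22376 = 34.034 rad/s.

34.0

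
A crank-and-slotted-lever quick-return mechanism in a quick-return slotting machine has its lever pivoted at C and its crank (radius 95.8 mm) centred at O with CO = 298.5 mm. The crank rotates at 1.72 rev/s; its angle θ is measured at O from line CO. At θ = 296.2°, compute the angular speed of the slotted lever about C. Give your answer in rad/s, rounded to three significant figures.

1.91

ω = 10.81 rad/s (from 1.72 rev/s).
Crank pin A relative to C: A = (d + r cosθ, r sinθ); lever angle φ = atan2(r sinθ, d + r cosθ).
Differentiating tanφ: φ̇ = rω(d cosθ + r)/(d² + r² + 2dr cosθ).
d² + r² + 2dr cosθ = |CA|² = 0.123531 m²;  d cosθ + r = +0.22759 m.
|ω_lever| = |0.0958·10.81·+0.22759| / 0.123531 = 1.9074 rad/s.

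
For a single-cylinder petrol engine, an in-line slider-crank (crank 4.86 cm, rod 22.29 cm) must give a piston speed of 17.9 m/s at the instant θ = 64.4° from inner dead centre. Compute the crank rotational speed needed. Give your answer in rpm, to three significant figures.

For an in-line slider-crank, |v_piston| = rω|sinθ|·[1 + r cosθ/√(L² − r² sin²θ)].
With r = 0.0486 m, L = 0.2229 m, θ = 64.4°: the bracketed kinematic factor |dx/dθ| = 0.04804 m.
ω = v/|dx/dθ| = 17.9/0.04804 = 372.6 rad/s.
N = 60ω/(2π) = 3558.1 rpm.

3560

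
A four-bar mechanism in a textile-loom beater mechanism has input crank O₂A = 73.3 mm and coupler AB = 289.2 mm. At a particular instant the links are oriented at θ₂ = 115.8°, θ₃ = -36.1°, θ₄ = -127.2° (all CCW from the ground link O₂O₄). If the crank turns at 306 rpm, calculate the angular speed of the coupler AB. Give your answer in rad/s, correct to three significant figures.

7.24

ω₂ = 32.04 rad/s (from 306 rpm).
Differentiating the loop-closure r₂e^{iθ₂}+r₃e^{iθ₃}=r₁+r₄e^{iθ₄} gives r₂ω₂e^{iθ₂}+r₃ω₃e^{iθ₃}=r₄ω₄e^{iθ₄}.
Eliminating the other unknown: ω₃ = r₂ω₂ sin(θ₄−θ₂) / [r₃ sin(θ₃−θ₄)].
Numerator sine = +0.89101; denominator sine = +0.99982.
Result = 0.0733·32.04·(+0.89101) / (0.2892·(+0.99982)) = +7.238 rad/s; magnitude 7.238 rad/s.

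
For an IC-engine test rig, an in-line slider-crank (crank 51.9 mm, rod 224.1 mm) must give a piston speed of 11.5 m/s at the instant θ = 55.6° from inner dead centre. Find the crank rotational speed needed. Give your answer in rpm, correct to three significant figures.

2260

For an in-line slider-crank, |v_piston| = rω|sinθ|·[1 + r cosθ/√(L² − r² sin²θ)].
With r = 0.0519 m, L = 0.2241 m, θ = 55.6°: the bracketed kinematic factor |dx/dθ| = 0.048532 m.
ω = v/|dx/dθ| = 11.5/0.048532 = 236.96 rad/s.
N = 60ω/(2π) = 2262.8 rpm.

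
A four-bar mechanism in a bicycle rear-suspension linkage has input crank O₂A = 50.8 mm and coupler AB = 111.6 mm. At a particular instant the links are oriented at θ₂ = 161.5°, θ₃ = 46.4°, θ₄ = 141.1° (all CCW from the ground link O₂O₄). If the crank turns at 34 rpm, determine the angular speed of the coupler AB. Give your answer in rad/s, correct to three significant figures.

0.567

ω₂ = 3.56 rad/s (from 34 rpm).
Differentiating the loop-closure r₂e^{iθ₂}+r₃e^{iθ₃}=r₁+r₄e^{iθ₄} gives r₂ω₂e^{iθ₂}+r₃ω₃e^{iθ₃}=r₄ω₄e^{iθ₄}.
Eliminating the other unknown: ω₃ = r₂ω₂ sin(θ₄−θ₂) / [r₃ sin(θ₃−θ₄)].
Numerator sine = -0.34857; denominator sine = -0.99664.
Result = 0.0508·3.56·(-0.34857) / (0.1116·(-0.99664)) = +0.56684 rad/s; magnitude 0.56684 rad/s.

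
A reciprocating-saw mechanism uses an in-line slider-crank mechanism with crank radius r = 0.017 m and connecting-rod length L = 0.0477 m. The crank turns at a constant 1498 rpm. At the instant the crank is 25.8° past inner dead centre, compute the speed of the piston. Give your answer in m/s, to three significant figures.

1.54

ω = 2π·1498/60 = 156.9 rad/s
For an in-line slider-crank, x = r cosθ + √(L² − r² sin²θ), so v = −rω sinθ·[1 + r cosθ/√(L² − r² sin²θ)].
With r = 0.017 m, L = 0.0477 m, θ = 25.8°: √(L² − r² sin²θ) = 0.047123 m.
v = −0.017·156.9·0.43523·[1 + 0.017·0.90032/0.047123] = -1.5377 m/s.
|v| = 1.5377 m/s.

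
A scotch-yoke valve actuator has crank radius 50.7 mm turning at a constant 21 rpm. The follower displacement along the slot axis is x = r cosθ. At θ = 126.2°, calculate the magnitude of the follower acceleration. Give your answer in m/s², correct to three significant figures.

0.145

ω = 2.199 rad/s (from 21 rpm).
x = r cosθ ⇒ ẍ = −rω² cosθ (ω constant).
|a| = rω²|cosθ| = 0.0507·(2.199)²·|cos 126.2°| = 0.14481 m/s².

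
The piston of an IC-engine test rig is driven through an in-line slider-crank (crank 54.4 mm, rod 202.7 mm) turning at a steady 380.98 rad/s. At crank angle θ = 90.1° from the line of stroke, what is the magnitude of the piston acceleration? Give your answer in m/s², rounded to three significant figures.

ω = 381 rad/s
x(θ) = r cosθ + √(L² − r² sin²θ); with ω constant, a = ω²·d²x/dθ².
d²x/dθ² = −r cosθ − r²(cos2θ)/√u − r⁴ sin²2θ/(4u^{3/2}),  u = L² − r² sin²θ = 0.0381279 m².
Substituting r = 0.0544 m, L = 0.2027 m, θ = 90.1°: d²x/dθ² = +0.015251 m.
a = ω²·d²x/dθ² = (381)²·(+0.015251) = +2213.6 m/s²;  |a| = 2213.6 m/s².

2210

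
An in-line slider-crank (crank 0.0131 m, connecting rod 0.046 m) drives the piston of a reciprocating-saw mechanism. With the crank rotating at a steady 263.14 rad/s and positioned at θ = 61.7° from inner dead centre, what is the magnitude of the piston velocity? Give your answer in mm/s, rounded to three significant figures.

ω = 263.1 rad/s
For an in-line slider-crank, x = r cosθ + √(L² − r² sin²θ), so v = −rω sinθ·[1 + r cosθ/√(L² − r² sin²θ)].
With r = 0.0131 m, L = 0.046 m, θ = 61.7°: √(L² − r² sin²θ) = 0.04453 m.
v = −0.0131·263.1·0.88048·[1 + 0.0131·0.47409/0.04453] = -3.4584 m/s.
|v| = 3.4584 m/s = 3458.4 mm/s.

3460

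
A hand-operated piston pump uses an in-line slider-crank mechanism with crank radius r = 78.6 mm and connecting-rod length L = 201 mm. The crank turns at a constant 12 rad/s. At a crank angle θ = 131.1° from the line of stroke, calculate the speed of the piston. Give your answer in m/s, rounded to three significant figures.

0.520

ω = 12 rad/s
For an in-line slider-crank, x = r cosθ + √(L² − r² sin²θ), so v = −rω sinθ·[1 + r cosθ/√(L² − r² sin²θ)].
With r = 0.0786 m, L = 0.201 m, θ = 131.1°: √(L² − r² sin²θ) = 0.19207 m.
v = −0.0786·12·0.75356·[1 + 0.0786·-0.65738/0.19207] = -0.51956 m/s.
|v| = 0.51956 m/s.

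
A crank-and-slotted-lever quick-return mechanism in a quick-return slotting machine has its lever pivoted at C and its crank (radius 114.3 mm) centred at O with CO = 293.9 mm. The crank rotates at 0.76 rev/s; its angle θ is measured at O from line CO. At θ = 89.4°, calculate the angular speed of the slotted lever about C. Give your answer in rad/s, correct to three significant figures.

ω = 4.775 rad/s (from 0.76 rev/s).
Crank pin A relative to C: A = (d + r cosθ, r sinθ); lever angle φ = atan2(r sinθ, d + r cosθ).
Differentiating tanφ: φ̇ = rω(d cosθ + r)/(d² + r² + 2dr cosθ).
d² + r² + 2dr cosθ = |CA|² = 0.100145 m²;  d cosθ + r = +0.11738 m.
|ω_lever| = |0.1143·4.775·+0.11738| / 0.100145 = 0.63973 rad/s.

0.640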